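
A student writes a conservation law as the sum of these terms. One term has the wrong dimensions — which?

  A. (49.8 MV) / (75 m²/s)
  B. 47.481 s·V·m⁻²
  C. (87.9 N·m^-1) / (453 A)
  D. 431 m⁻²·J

In SI base units:
  A. [kg·m²·s⁻³·A⁻¹] / [m²·s⁻¹] = kg·s⁻²·A⁻¹
  B. V·s·m⁻² = J·C⁻¹·s·m⁻² = kg·s⁻²·A⁻¹
  C. [kg·s⁻²] / [A] = kg·s⁻²·A⁻¹
  D. J·m⁻² = N·m·m⁻² = kg·s⁻²
All reduce to kg·s⁻²·A⁻¹ except D., which is kg·s⁻².

D.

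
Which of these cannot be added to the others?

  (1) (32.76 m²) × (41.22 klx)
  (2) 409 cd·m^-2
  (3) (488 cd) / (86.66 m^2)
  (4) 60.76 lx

(1)

Dimensions:
  (1) [m²] · [m⁻²·cd] = cd
  (2) cd·m⁻² = m⁻²·cd
  (3) [cd] / [m²] = m⁻²·cd
  (4) lx = lm·m⁻² = m⁻²·cd
All reduce to m⁻²·cd except (1), which is cd.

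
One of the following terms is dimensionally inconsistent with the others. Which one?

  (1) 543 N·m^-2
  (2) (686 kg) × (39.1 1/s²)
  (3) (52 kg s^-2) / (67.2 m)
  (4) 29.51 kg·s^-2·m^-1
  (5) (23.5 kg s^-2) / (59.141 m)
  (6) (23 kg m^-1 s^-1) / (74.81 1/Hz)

(2)

Dimensions:
  (1) N·m⁻² = kg·m·s⁻²·m⁻² = kg·m⁻¹·s⁻²
  (2) [kg] · [s⁻²] = kg·s⁻²
  (3) [kg·s⁻²] / [m] = kg·m⁻¹·s⁻²
  (4) kg·m⁻¹·s⁻²
  (5) [kg·s⁻²] / [m] = kg·m⁻¹·s⁻²
  (6) [kg·m⁻¹·s⁻¹] / [s] = kg·m⁻¹·s⁻²
All reduce to kg·m⁻¹·s⁻² except (2), which is kg·s⁻².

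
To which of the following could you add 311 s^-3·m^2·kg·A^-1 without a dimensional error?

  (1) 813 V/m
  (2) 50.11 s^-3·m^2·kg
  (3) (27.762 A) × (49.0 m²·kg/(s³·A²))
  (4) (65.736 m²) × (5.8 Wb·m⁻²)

Reference: kg·m²·s⁻³·A⁻¹.
Each option:
  (1) V·m⁻¹ = J·C⁻¹·m⁻¹ = kg·m·s⁻³·A⁻¹
  (2) kg·m²·s⁻³
  (3) [A] · [kg·m²·s⁻³·A⁻²] = kg·m²·s⁻³·A⁻¹  ← same
  (4) [m²] · [kg·s⁻²·A⁻¹] = kg·m²·s⁻²·A⁻¹
Only (3) matches kg·m²·s⁻³·A⁻¹.

(3)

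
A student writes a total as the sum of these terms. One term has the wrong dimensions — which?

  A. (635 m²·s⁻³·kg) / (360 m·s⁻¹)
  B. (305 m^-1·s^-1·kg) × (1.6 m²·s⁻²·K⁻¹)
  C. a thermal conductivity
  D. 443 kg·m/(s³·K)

Expand each in SI base units:
  A. [kg·m²·s⁻³] / [m·s⁻¹] = kg·m·s⁻²
  B. [kg·m⁻¹·s⁻¹] · [m²·s⁻²·K⁻¹] = kg·m·s⁻³·K⁻¹
  C. [thermal conductivity] = kg·m·s⁻³·K⁻¹
  D. kg·m·s⁻³·K⁻¹
All reduce to kg·m·s⁻³·K⁻¹ except A., which is kg·m·s⁻².

A.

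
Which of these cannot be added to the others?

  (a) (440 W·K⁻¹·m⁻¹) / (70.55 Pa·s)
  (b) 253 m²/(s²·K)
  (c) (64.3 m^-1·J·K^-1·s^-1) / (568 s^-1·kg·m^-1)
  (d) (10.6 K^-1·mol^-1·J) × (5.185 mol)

Work out the base dimensions of each:
  (a) [kg·m·s⁻³·K⁻¹] / [kg·m⁻¹·s⁻¹] = m²·s⁻²·K⁻¹
  (b) m²·s⁻²·K⁻¹
  (c) [kg·m·s⁻³·K⁻¹] / [kg·m⁻¹·s⁻¹] = m²·s⁻²·K⁻¹
  (d) [kg·m²·s⁻²·K⁻¹·mol⁻¹] · [mol] = kg·m²·s⁻²·K⁻¹
All reduce to m²·s⁻²·K⁻¹ except (d), which is kg·m²·s⁻²·K⁻¹.

(d)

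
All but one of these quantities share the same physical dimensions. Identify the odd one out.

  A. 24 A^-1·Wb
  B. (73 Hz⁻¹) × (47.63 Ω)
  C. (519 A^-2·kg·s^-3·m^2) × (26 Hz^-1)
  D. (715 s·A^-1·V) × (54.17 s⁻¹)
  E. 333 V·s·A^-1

Reduce each to base SI dimensions:
  A. Wb·A⁻¹ = V·s·A⁻¹ = kg·m²·s⁻²·A⁻²
  B. [s] · [kg·m²·s⁻³·A⁻²] = kg·m²·s⁻²·A⁻²
  C. [kg·m²·s⁻³·A⁻²] · [s] = kg·m²·s⁻²·A⁻²
  D. [kg·m²·s⁻²·A⁻²] · [s⁻¹] = kg·m²·s⁻³·A⁻²
  E. V·s·A⁻¹ = J·C⁻¹·s·A⁻¹ = kg·m²·s⁻²·A⁻²
All reduce to kg·m²·s⁻²·A⁻² except D., which is kg·m²·s⁻³·A⁻².

D.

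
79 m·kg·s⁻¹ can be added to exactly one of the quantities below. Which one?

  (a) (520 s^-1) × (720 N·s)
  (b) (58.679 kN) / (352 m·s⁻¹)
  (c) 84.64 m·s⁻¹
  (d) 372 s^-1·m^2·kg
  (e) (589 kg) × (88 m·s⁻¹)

Reference: kg·m·s⁻¹.
Each option:
  (a) [s⁻¹] · [kg·m·s⁻¹] = kg·m·s⁻²
  (b) [kg·m·s⁻²] / [m·s⁻¹] = kg·s⁻¹
  (c) m·s⁻¹
  (d) kg·m²·s⁻¹
  (e) [kg] · [m·s⁻¹] = kg·m·s⁻¹  ← same
Only (e) matches kg·m·s⁻¹.

(e)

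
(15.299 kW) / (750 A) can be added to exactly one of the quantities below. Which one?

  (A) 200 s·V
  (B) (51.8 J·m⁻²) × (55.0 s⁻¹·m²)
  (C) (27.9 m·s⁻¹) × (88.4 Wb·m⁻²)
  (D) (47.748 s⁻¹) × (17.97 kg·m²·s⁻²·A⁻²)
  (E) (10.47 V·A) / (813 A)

(E)

Reference: [kg·m²·s⁻³] / [A] = kg·m²·s⁻³·A⁻¹.
Each option:
  (A) V·s = J·C⁻¹·s = kg·m²·s⁻²·A⁻¹
  (B) [kg·s⁻²] · [m²·s⁻¹] = kg·m²·s⁻³
  (C) [m·s⁻¹] · [kg·s⁻²·A⁻¹] = kg·m·s⁻³·A⁻¹
  (D) [s⁻¹] · [kg·m²·s⁻²·A⁻²] = kg·m²·s⁻³·A⁻²
  (E) [kg·m²·s⁻³] / [A] = kg·m²·s⁻³·A⁻¹  ← same
Only (E) matches kg·m²·s⁻³·A⁻¹.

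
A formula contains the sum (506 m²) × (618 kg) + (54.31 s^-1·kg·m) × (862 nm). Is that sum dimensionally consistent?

Reduce each to base SI dimensions:
  (506 m²) × (618 kg):  [m²] · [kg] = kg·m²
  (54.31 s^-1·kg·m) × (862 nm):  [kg·m·s⁻¹] · [m] = kg·m²·s⁻¹
kg·m² ≠ kg·m²·s⁻¹, so they cannot be added.

No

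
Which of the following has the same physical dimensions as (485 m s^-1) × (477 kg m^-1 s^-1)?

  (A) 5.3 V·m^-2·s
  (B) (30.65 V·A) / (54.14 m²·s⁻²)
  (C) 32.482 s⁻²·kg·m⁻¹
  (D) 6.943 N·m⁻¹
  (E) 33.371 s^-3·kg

Reference: [m·s⁻¹] · [kg·m⁻¹·s⁻¹] = kg·s⁻².
Each option:
  (A) V·s·m⁻² = J·C⁻¹·s·m⁻² = kg·s⁻²·A⁻¹
  (B) [kg·m²·s⁻³] / [m²·s⁻²] = kg·s⁻¹
  (C) kg·m⁻¹·s⁻²
  (D) N·m⁻¹ = kg·m·s⁻²·m⁻¹ = kg·s⁻²  ← same
  (E) kg·s⁻³
Only (D) matches kg·s⁻².

(D)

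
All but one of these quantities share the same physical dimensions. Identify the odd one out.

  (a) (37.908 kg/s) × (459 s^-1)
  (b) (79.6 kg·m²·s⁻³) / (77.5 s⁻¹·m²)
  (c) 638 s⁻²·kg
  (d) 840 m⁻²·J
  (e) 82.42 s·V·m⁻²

(e)

Expand each in SI base units:
  (a) [kg·s⁻¹] · [s⁻¹] = kg·s⁻²
  (b) [kg·m²·s⁻³] / [m²·s⁻¹] = kg·s⁻²
  (c) kg·s⁻²
  (d) J·m⁻² = N·m·m⁻² = kg·s⁻²
  (e) V·s·m⁻² = J·C⁻¹·s·m⁻² = kg·s⁻²·A⁻¹
All reduce to kg·s⁻² except (e), which is kg·s⁻²·A⁻¹.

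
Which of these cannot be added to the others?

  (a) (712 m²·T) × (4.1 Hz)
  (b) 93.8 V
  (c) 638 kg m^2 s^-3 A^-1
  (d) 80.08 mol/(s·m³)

Expand each in SI base units:
  (a) [kg·m²·s⁻²·A⁻¹] · [s⁻¹] = kg·m²·s⁻³·A⁻¹
  (b) V = J·C⁻¹ = kg·m²·s⁻³·A⁻¹
  (c) kg·m²·s⁻³·A⁻¹
  (d) mol·m⁻³·s⁻¹ = m⁻³·s⁻¹·mol
All reduce to kg·m²·s⁻³·A⁻¹ except (d), which is m⁻³·s⁻¹·mol.

(d)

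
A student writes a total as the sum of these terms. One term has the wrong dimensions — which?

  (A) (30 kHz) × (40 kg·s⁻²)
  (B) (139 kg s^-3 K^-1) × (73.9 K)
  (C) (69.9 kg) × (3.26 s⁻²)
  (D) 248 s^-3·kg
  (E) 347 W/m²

(C)

Expand each in SI base units:
  (A) [s⁻¹] · [kg·s⁻²] = kg·s⁻³
  (B) [kg·s⁻³·K⁻¹] · [K] = kg·s⁻³
  (C) [kg] · [s⁻²] = kg·s⁻²
  (D) kg·s⁻³
  (E) W·m⁻² = J·s⁻¹·m⁻² = kg·s⁻³
All reduce to kg·s⁻³ except (C), which is kg·s⁻².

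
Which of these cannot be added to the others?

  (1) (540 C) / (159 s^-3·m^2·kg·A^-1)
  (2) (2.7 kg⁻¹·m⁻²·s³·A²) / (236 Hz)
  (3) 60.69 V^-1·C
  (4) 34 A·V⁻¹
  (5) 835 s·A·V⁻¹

Expand each in SI base units:
  (1) [s·A] / [kg·m²·s⁻³·A⁻¹] = kg⁻¹·m⁻²·s⁴·A²
  (2) [kg⁻¹·m⁻²·s³·A²] / [s⁻¹] = kg⁻¹·m⁻²·s⁴·A²
  (3) C·V⁻¹ = s·A·(J·C⁻¹)⁻¹ = kg⁻¹·m⁻²·s⁴·A²
  (4) A·V⁻¹ = A·(J·C⁻¹)⁻¹ = kg⁻¹·m⁻²·s³·A²
  (5) A·s·V⁻¹ = A·s·(J·C⁻¹)⁻¹ = kg⁻¹·m⁻²·s⁴·A²
All reduce to kg⁻¹·m⁻²·s⁴·A² except (4), which is kg⁻¹·m⁻²·s³·A².

(4)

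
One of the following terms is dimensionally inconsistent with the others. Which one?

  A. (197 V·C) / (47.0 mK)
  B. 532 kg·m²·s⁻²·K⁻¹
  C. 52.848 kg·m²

Expand each in SI base units:
  A. [kg·m²·s⁻²] / [K] = kg·m²·s⁻²·K⁻¹
  B. kg·m²·s⁻²·K⁻¹
  C. kg·m²
All reduce to kg·m²·s⁻²·K⁻¹ except C., which is kg·m².

C.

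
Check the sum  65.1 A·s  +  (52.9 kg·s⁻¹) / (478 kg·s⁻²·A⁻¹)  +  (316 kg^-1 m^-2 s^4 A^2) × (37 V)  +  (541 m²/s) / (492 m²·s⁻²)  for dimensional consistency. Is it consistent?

No

Dimensions:
  65.1 A·s:  A·s = s·A
  (52.9 kg·s⁻¹) / (478 kg·s⁻²·A⁻¹):  [kg·s⁻¹] / [kg·s⁻²·A⁻¹] = s·A
  (316 kg^-1 m^-2 s^4 A^2) × (37 V):  [kg⁻¹·m⁻²·s⁴·A²] · [kg·m²·s⁻³·A⁻¹] = s·A
  (541 m²/s) / (492 m²·s⁻²):  [m²·s⁻¹] / [m²·s⁻²] = s
The terms do not share a single dimension (s vs s·A).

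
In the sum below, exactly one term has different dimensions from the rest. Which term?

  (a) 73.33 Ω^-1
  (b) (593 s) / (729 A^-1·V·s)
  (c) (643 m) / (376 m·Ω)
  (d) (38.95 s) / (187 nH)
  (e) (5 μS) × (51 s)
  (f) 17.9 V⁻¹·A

Reduce each to base SI dimensions:
  (a) Ω⁻¹ = (V·A⁻¹)⁻¹ = kg⁻¹·m⁻²·s³·A²
  (b) [s] / [kg·m²·s⁻²·A⁻²] = kg⁻¹·m⁻²·s³·A²
  (c) [m] / [kg·m³·s⁻³·A⁻²] = kg⁻¹·m⁻²·s³·A²
  (d) [s] / [kg·m²·s⁻²·A⁻²] = kg⁻¹·m⁻²·s³·A²
  (e) [kg⁻¹·m⁻²·s³·A²] · [s] = kg⁻¹·m⁻²·s⁴·A²
  (f) A·V⁻¹ = A·(J·C⁻¹)⁻¹ = kg⁻¹·m⁻²·s³·A²
All reduce to kg⁻¹·m⁻²·s³·A² except (e), which is kg⁻¹·m⁻²·s⁴·A².

(e)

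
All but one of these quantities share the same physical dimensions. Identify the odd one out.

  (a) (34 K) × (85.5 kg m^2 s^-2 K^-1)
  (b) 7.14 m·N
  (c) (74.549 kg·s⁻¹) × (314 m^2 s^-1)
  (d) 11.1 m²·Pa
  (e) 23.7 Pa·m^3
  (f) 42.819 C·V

In SI base units:
  (a) [K] · [kg·m²·s⁻²·K⁻¹] = kg·m²·s⁻²
  (b) N·m = kg·m·s⁻²·m = kg·m²·s⁻²
  (c) [kg·s⁻¹] · [m²·s⁻¹] = kg·m²·s⁻²
  (d) Pa·m² = N·m⁻²·m² = kg·m·s⁻²
  (e) Pa·m³ = N·m⁻²·m³ = kg·m²·s⁻²
  (f) C·V = s·A·J·C⁻¹ = kg·m²·s⁻²
All reduce to kg·m²·s⁻² except (d), which is kg·m·s⁻².

(d)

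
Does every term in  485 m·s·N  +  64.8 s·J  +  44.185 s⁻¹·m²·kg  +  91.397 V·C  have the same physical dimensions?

In SI base units:
  485 m·s·N:  N·m·s = kg·m·s⁻²·m·s = kg·m²·s⁻¹
  64.8 s·J:  J·s = N·m·s = kg·m²·s⁻¹
  44.185 s⁻¹·m²·kg:  kg·m²·s⁻¹
  91.397 V·C:  C·V = s·A·J·C⁻¹ = kg·m²·s⁻²
The terms do not share a single dimension (kg·m²·s⁻² vs kg·m²·s⁻¹).

No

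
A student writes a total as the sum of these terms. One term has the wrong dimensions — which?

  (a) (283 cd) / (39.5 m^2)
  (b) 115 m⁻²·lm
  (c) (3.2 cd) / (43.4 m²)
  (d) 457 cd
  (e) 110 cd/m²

Reduce each to base SI dimensions:
  (a) [cd] / [m²] = m⁻²·cd
  (b) lm·m⁻² = cd·m⁻² = m⁻²·cd
  (c) [cd] / [m²] = m⁻²·cd
  (d) cd
  (e) cd·m⁻² = m⁻²·cd
All reduce to m⁻²·cd except (d), which is cd.

(d)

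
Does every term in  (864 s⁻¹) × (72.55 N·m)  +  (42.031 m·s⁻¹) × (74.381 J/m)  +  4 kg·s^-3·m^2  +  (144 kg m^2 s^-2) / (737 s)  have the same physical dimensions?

In SI base units:
  (864 s⁻¹) × (72.55 N·m):  [s⁻¹] · [kg·m²·s⁻²] = kg·m²·s⁻³
  (42.031 m·s⁻¹) × (74.381 J/m):  [m·s⁻¹] · [kg·m·s⁻²] = kg·m²·s⁻³
  4 kg·s^-3·m^2:  kg·m²·s⁻³
  (144 kg m^2 s^-2) / (737 s):  [kg·m²·s⁻²] / [s] = kg·m²·s⁻³
Every term reduces to kg·m²·s⁻³.

Yes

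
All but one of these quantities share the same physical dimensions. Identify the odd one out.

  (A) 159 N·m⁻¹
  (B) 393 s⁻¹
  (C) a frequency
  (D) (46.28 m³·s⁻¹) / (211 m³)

Reduce each to base SI dimensions:
  (A) N·m⁻¹ = kg·m·s⁻²·m⁻¹ = kg·s⁻²
  (B) s⁻¹
  (C) [frequency] = s⁻¹
  (D) [m³·s⁻¹] / [m³] = s⁻¹
All reduce to s⁻¹ except (A), which is kg·s⁻².

(A)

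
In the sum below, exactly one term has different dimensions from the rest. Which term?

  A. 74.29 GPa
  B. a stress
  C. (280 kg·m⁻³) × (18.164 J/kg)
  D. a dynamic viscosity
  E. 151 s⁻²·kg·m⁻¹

In SI base units:
  A. Pa = N·m⁻² = kg·m⁻¹·s⁻²
  B. [stress] = kg·m⁻¹·s⁻²
  C. [kg·m⁻³] · [m²·s⁻²] = kg·m⁻¹·s⁻²
  D. [dynamic viscosity] = kg·m⁻¹·s⁻¹
  E. kg·m⁻¹·s⁻²
All reduce to kg·m⁻¹·s⁻² except D., which is kg·m⁻¹·s⁻¹.

D.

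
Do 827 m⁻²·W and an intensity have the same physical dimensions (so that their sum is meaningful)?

Yes

Work out the base dimensions of each:
  827 m⁻²·W:  W·m⁻² = J·s⁻¹·m⁻² = kg·s⁻³
  an intensity:  [intensity] = kg·s⁻³
Both are kg·s⁻³, so they have the same dimensions and can be added.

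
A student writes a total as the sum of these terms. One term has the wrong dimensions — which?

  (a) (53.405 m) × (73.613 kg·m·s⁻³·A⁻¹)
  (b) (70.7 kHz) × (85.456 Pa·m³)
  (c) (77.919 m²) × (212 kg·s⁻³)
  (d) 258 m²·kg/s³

Work out the base dimensions of each:
  (a) [m] · [kg·m·s⁻³·A⁻¹] = kg·m²·s⁻³·A⁻¹
  (b) [s⁻¹] · [kg·m²·s⁻²] = kg·m²·s⁻³
  (c) [m²] · [kg·s⁻³] = kg·m²·s⁻³
  (d) kg·m²·s⁻³
All reduce to kg·m²·s⁻³ except (a), which is kg·m²·s⁻³·A⁻¹.

(a)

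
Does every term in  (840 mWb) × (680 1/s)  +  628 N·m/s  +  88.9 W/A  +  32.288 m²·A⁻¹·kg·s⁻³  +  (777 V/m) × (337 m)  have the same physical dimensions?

No

Expand each in SI base units:
  (840 mWb) × (680 1/s):  [kg·m²·s⁻²·A⁻¹] · [s⁻¹] = kg·m²·s⁻³·A⁻¹
  628 N·m/s:  N·m·s⁻¹ = kg·m·s⁻²·m·s⁻¹ = kg·m²·s⁻³
  88.9 W/A:  W·A⁻¹ = J·s⁻¹·A⁻¹ = kg·m²·s⁻³·A⁻¹
  32.288 m²·A⁻¹·kg·s⁻³:  kg·m²·s⁻³·A⁻¹
  (777 V/m) × (337 m):  [kg·m·s⁻³·A⁻¹] · [m] = kg·m²·s⁻³·A⁻¹
The terms do not share a single dimension (kg·m²·s⁻³ vs kg·m²·s⁻³·A⁻¹).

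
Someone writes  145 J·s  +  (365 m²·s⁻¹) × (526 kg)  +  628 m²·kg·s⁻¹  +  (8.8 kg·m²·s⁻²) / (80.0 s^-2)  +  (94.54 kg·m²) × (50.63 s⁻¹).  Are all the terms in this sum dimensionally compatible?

Work out the base dimensions of each:
  145 J·s:  J·s = N·m·s = kg·m²·s⁻¹
  (365 m²·s⁻¹) × (526 kg):  [m²·s⁻¹] · [kg] = kg·m²·s⁻¹
  628 m²·kg·s⁻¹:  kg·m²·s⁻¹
  (8.8 kg·m²·s⁻²) / (80.0 s^-2):  [kg·m²·s⁻²] / [s⁻²] = kg·m²
  (94.54 kg·m²) × (50.63 s⁻¹):  [kg·m²] · [s⁻¹] = kg·m²·s⁻¹
The terms do not share a single dimension (kg·m² vs kg·m²·s⁻¹).

No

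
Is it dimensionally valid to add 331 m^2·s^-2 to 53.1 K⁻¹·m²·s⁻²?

No

Expand each in SI base units:
  331 m^2·s^-2:  m²·s⁻²
  53.1 K⁻¹·m²·s⁻²:  m²·s⁻²·K⁻¹
m²·s⁻² ≠ m²·s⁻²·K⁻¹, so they cannot be added.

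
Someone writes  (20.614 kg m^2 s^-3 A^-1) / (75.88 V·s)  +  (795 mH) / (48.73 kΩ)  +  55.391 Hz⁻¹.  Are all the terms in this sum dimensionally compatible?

Expand each in SI base units:
  (20.614 kg m^2 s^-3 A^-1) / (75.88 V·s):  [kg·m²·s⁻³·A⁻¹] / [kg·m²·s⁻²·A⁻¹] = s⁻¹
  (795 mH) / (48.73 kΩ):  [kg·m²·s⁻²·A⁻²] / [kg·m²·s⁻³·A⁻²] = s
  55.391 Hz⁻¹:  Hz⁻¹ = (s⁻¹)⁻¹ = s
The terms do not share a single dimension (s vs s⁻¹).

No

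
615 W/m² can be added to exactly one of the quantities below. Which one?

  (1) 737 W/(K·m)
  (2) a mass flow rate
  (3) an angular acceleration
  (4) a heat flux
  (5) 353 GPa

Reference: W·m⁻² = J·s⁻¹·m⁻² = kg·s⁻³.
Each option:
  (1) W·m⁻¹·K⁻¹ = J·s⁻¹·m⁻¹·K⁻¹ = kg·m·s⁻³·K⁻¹
  (2) [mass flow rate] = kg·s⁻¹
  (3) [angular acceleration] = s⁻²
  (4) [heat flux] = kg·s⁻³  ← same
  (5) Pa = N·m⁻² = kg·m⁻¹·s⁻²
Only (4) matches kg·s⁻³.

(4)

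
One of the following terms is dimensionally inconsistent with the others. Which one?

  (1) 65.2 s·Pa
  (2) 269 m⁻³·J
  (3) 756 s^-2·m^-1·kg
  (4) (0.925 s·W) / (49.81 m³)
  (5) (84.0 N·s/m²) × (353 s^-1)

Dimensions:
  (1) Pa·s = N·m⁻²·s = kg·m⁻¹·s⁻¹
  (2) J·m⁻³ = N·m·m⁻³ = kg·m⁻¹·s⁻²
  (3) kg·m⁻¹·s⁻²
  (4) [kg·m²·s⁻²] / [m³] = kg·m⁻¹·s⁻²
  (5) [kg·m⁻¹·s⁻¹] · [s⁻¹] = kg·m⁻¹·s⁻²
All reduce to kg·m⁻¹·s⁻² except (1), which is kg·m⁻¹·s⁻¹.

(1)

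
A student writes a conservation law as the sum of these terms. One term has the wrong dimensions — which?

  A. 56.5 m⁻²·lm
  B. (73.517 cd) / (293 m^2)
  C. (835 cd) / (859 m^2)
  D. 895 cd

Reduce each to base SI dimensions:
  A. lm·m⁻² = cd·m⁻² = m⁻²·cd
  B. [cd] / [m²] = m⁻²·cd
  C. [cd] / [m²] = m⁻²·cd
  D. cd
All reduce to m⁻²·cd except D., which is cd.

D.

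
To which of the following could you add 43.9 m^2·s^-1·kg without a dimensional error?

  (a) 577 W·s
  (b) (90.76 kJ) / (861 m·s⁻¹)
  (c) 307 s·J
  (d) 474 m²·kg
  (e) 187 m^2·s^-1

(c)

Reference: kg·m²·s⁻¹.
Each option:
  (a) W·s = J·s⁻¹·s = kg·m²·s⁻²
  (b) [kg·m²·s⁻²] / [m·s⁻¹] = kg·m·s⁻¹
  (c) J·s = N·m·s = kg·m²·s⁻¹  ← same
  (d) kg·m²
  (e) m²·s⁻¹
Only (c) matches kg·m²·s⁻¹.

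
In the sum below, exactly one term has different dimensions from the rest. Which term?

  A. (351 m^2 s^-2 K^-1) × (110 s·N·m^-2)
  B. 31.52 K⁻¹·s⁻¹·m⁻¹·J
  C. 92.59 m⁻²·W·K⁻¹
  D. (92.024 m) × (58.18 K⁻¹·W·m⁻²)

C.

Expand each in SI base units:
  A. [m²·s⁻²·K⁻¹] · [kg·m⁻¹·s⁻¹] = kg·m·s⁻³·K⁻¹
  B. J·s⁻¹·m⁻¹·K⁻¹ = N·m·s⁻¹·m⁻¹·K⁻¹ = kg·m·s⁻³·K⁻¹
  C. W·m⁻²·K⁻¹ = J·s⁻¹·m⁻²·K⁻¹ = kg·s⁻³·K⁻¹
  D. [m] · [kg·s⁻³·K⁻¹] = kg·m·s⁻³·K⁻¹
All reduce to kg·m·s⁻³·K⁻¹ except C., which is kg·s⁻³·K⁻¹.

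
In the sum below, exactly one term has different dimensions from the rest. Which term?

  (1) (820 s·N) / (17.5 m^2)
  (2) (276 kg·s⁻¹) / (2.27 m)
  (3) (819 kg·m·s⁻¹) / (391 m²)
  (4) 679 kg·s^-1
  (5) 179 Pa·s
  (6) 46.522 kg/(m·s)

(4)

In SI base units:
  (1) [kg·m·s⁻¹] / [m²] = kg·m⁻¹·s⁻¹
  (2) [kg·s⁻¹] / [m] = kg·m⁻¹·s⁻¹
  (3) [kg·m·s⁻¹] / [m²] = kg·m⁻¹·s⁻¹
  (4) kg·s⁻¹
  (5) Pa·s = N·m⁻²·s = kg·m⁻¹·s⁻¹
  (6) kg·m⁻¹·s⁻¹
All reduce to kg·m⁻¹·s⁻¹ except (4), which is kg·s⁻¹.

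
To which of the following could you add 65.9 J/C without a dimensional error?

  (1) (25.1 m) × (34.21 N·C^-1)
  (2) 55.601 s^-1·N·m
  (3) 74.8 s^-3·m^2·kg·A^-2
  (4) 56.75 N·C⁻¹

Reference: J·C⁻¹ = N·m·(s·A)⁻¹ = kg·m²·s⁻³·A⁻¹.
Each option:
  (1) [m] · [kg·m·s⁻³·A⁻¹] = kg·m²·s⁻³·A⁻¹  ← same
  (2) N·m·s⁻¹ = kg·m·s⁻²·m·s⁻¹ = kg·m²·s⁻³
  (3) kg·m²·s⁻³·A⁻²
  (4) N·C⁻¹ = kg·m·s⁻²·(s·A)⁻¹ = kg·m·s⁻³·A⁻¹
Only (1) matches kg·m²·s⁻³·A⁻¹.

(1)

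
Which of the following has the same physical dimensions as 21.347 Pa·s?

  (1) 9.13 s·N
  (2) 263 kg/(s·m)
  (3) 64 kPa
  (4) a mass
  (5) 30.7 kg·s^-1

Reference: Pa·s = N·m⁻²·s = kg·m⁻¹·s⁻¹.
Each option:
  (1) N·s = kg·m·s⁻²·s = kg·m·s⁻¹
  (2) kg·m⁻¹·s⁻¹  ← same
  (3) Pa = N·m⁻² = kg·m⁻¹·s⁻²
  (4) [mass] = kg
  (5) kg·s⁻¹
Only (2) matches kg·m⁻¹·s⁻¹.

(2)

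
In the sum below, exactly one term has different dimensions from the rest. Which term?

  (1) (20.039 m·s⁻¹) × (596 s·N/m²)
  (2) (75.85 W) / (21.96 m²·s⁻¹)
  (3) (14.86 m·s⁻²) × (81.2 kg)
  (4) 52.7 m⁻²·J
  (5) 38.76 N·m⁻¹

(3)

Dimensions:
  (1) [m·s⁻¹] · [kg·m⁻¹·s⁻¹] = kg·s⁻²
  (2) [kg·m²·s⁻³] / [m²·s⁻¹] = kg·s⁻²
  (3) [m·s⁻²] · [kg] = kg·m·s⁻²
  (4) J·m⁻² = N·m·m⁻² = kg·s⁻²
  (5) N·m⁻¹ = kg·m·s⁻²·m⁻¹ = kg·s⁻²
All reduce to kg·s⁻² except (3), which is kg·m·s⁻².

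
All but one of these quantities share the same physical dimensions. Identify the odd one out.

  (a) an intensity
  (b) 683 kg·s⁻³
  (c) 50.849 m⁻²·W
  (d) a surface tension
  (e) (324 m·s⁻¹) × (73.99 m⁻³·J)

(d)

Reduce each to base SI dimensions:
  (a) [intensity] = kg·s⁻³
  (b) kg·s⁻³
  (c) W·m⁻² = J·s⁻¹·m⁻² = kg·s⁻³
  (d) [surface tension] = kg·s⁻²
  (e) [m·s⁻¹] · [kg·m⁻¹·s⁻²] = kg·s⁻³
All reduce to kg·s⁻³ except (d), which is kg·s⁻².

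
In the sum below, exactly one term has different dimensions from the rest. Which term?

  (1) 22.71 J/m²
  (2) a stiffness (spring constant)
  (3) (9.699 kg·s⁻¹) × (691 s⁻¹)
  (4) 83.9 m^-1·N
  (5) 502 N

Reduce each to base SI dimensions:
  (1) J·m⁻² = N·m·m⁻² = kg·s⁻²
  (2) [stiffness (spring constant)] = kg·s⁻²
  (3) [kg·s⁻¹] · [s⁻¹] = kg·s⁻²
  (4) N·m⁻¹ = kg·m·s⁻²·m⁻¹ = kg·s⁻²
  (5) N = kg·m·s⁻²
All reduce to kg·s⁻² except (5), which is kg·m·s⁻².

(5)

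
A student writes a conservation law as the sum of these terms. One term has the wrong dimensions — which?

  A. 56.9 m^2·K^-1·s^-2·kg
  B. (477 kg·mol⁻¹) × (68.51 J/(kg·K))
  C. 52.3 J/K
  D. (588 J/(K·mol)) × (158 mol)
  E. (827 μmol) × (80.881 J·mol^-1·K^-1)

B.

Work out the base dimensions of each:
  A. kg·m²·s⁻²·K⁻¹
  B. [kg·mol⁻¹] · [m²·s⁻²·K⁻¹] = kg·m²·s⁻²·K⁻¹·mol⁻¹
  C. J·K⁻¹ = N·m·K⁻¹ = kg·m²·s⁻²·K⁻¹
  D. [kg·m²·s⁻²·K⁻¹·mol⁻¹] · [mol] = kg·m²·s⁻²·K⁻¹
  E. [mol] · [kg·m²·s⁻²·K⁻¹·mol⁻¹] = kg·m²·s⁻²·K⁻¹
All reduce to kg·m²·s⁻²·K⁻¹ except B., which is kg·m²·s⁻²·K⁻¹·mol⁻¹.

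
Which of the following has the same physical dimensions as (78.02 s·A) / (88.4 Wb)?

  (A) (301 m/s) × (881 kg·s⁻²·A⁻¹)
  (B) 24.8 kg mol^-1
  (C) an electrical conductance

Reference: [s·A] / [kg·m²·s⁻²·A⁻¹] = kg⁻¹·m⁻²·s³·A².
Each option:
  (A) [m·s⁻¹] · [kg·s⁻²·A⁻¹] = kg·m·s⁻³·A⁻¹
  (B) kg·mol⁻¹
  (C) [electrical conductance] = kg⁻¹·m⁻²·s³·A²  ← same
Only (C) matches kg⁻¹·m⁻²·s³·A².

(C)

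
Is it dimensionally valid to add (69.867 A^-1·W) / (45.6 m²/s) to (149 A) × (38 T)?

No

Dimensions:
  (69.867 A^-1·W) / (45.6 m²/s):  [kg·m²·s⁻³·A⁻¹] / [m²·s⁻¹] = kg·s⁻²·A⁻¹
  (149 A) × (38 T):  [A] · [kg·s⁻²·A⁻¹] = kg·s⁻²
kg·s⁻²·A⁻¹ ≠ kg·s⁻², so they cannot be added.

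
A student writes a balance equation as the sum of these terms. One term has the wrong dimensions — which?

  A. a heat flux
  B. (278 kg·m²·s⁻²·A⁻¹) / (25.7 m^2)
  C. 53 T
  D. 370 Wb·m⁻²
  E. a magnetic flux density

Dimensions:
  A. [heat flux] = kg·s⁻³
  B. [kg·m²·s⁻²·A⁻¹] / [m²] = kg·s⁻²·A⁻¹
  C. T = Wb·m⁻² = kg·s⁻²·A⁻¹
  D. Wb·m⁻² = V·s·m⁻² = kg·s⁻²·A⁻¹
  E. [magnetic flux density] = kg·s⁻²·A⁻¹
All reduce to kg·s⁻²·A⁻¹ except A., which is kg·s⁻³.

A.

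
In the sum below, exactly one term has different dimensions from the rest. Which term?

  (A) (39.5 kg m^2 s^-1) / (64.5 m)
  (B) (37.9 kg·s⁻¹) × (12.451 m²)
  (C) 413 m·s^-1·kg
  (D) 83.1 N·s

Reduce each to base SI dimensions:
  (A) [kg·m²·s⁻¹] / [m] = kg·m·s⁻¹
  (B) [kg·s⁻¹] · [m²] = kg·m²·s⁻¹
  (C) kg·m·s⁻¹
  (D) N·s = kg·m·s⁻²·s = kg·m·s⁻¹
All reduce to kg·m·s⁻¹ except (B), which is kg·m²·s⁻¹.

(B)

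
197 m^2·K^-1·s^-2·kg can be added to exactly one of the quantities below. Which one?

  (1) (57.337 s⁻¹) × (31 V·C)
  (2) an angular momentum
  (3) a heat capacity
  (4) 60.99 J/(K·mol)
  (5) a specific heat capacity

Reference: kg·m²·s⁻²·K⁻¹.
Each option:
  (1) [s⁻¹] · [kg·m²·s⁻²] = kg·m²·s⁻³
  (2) [angular momentum] = kg·m²·s⁻¹
  (3) [heat capacity] = kg·m²·s⁻²·K⁻¹  ← same
  (4) J·mol⁻¹·K⁻¹ = N·m·mol⁻¹·K⁻¹ = kg·m²·s⁻²·K⁻¹·mol⁻¹
  (5) [specific heat capacity] = m²·s⁻²·K⁻¹
Only (3) matches kg·m²·s⁻²·K⁻¹.

(3)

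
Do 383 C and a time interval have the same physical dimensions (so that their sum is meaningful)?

No

Expand each in SI base units:
  383 C:  C = s·A
  a time interval:  [time interval] = s
s·A ≠ s, so they cannot be added.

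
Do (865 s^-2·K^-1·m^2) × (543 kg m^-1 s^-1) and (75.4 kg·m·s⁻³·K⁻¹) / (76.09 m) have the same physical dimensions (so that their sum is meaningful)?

No

Reduce each to base SI dimensions:
  (865 s^-2·K^-1·m^2) × (543 kg m^-1 s^-1):  [m²·s⁻²·K⁻¹] · [kg·m⁻¹·s⁻¹] = kg·m·s⁻³·K⁻¹
  (75.4 kg·m·s⁻³·K⁻¹) / (76.09 m):  [kg·m·s⁻³·K⁻¹] / [m] = kg·s⁻³·K⁻¹
kg·m·s⁻³·K⁻¹ ≠ kg·s⁻³·K⁻¹, so they cannot be added.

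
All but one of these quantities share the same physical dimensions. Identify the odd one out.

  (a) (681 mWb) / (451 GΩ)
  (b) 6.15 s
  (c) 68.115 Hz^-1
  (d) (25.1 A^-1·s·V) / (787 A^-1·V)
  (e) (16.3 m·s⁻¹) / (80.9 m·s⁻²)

(a)

Dimensions:
  (a) [kg·m²·s⁻²·A⁻¹] / [kg·m²·s⁻³·A⁻²] = s·A
  (b) s
  (c) Hz⁻¹ = (s⁻¹)⁻¹ = s
  (d) [kg·m²·s⁻²·A⁻²] / [kg·m²·s⁻³·A⁻²] = s
  (e) [m·s⁻¹] / [m·s⁻²] = s
All reduce to s except (a), which is s·A.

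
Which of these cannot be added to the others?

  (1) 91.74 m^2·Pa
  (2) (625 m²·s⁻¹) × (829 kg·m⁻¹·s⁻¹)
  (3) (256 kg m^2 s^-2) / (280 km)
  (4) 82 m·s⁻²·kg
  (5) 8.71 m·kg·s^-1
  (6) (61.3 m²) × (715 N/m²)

Expand each in SI base units:
  (1) Pa·m² = N·m⁻²·m² = kg·m·s⁻²
  (2) [m²·s⁻¹] · [kg·m⁻¹·s⁻¹] = kg·m·s⁻²
  (3) [kg·m²·s⁻²] / [m] = kg·m·s⁻²
  (4) kg·m·s⁻²
  (5) kg·m·s⁻¹
  (6) [m²] · [kg·m⁻¹·s⁻²] = kg·m·s⁻²
All reduce to kg·m·s⁻² except (5), which is kg·m·s⁻¹.

(5)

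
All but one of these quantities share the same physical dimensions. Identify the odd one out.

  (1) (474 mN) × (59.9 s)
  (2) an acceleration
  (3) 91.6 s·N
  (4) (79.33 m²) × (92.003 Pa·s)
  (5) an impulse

Reduce each to base SI dimensions:
  (1) [kg·m·s⁻²] · [s] = kg·m·s⁻¹
  (2) [acceleration] = m·s⁻²
  (3) N·s = kg·m·s⁻²·s = kg·m·s⁻¹
  (4) [m²] · [kg·m⁻¹·s⁻¹] = kg·m·s⁻¹
  (5) [impulse] = kg·m·s⁻¹
All reduce to kg·m·s⁻¹ except (2), which is m·s⁻².

(2)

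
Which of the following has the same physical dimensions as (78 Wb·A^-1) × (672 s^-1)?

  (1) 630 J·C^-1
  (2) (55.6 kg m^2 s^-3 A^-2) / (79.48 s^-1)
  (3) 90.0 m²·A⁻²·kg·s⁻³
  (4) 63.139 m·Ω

Reference: [kg·m²·s⁻²·A⁻²] · [s⁻¹] = kg·m²·s⁻³·A⁻².
Each option:
  (1) J·C⁻¹ = N·m·(s·A)⁻¹ = kg·m²·s⁻³·A⁻¹
  (2) [kg·m²·s⁻³·A⁻²] / [s⁻¹] = kg·m²·s⁻²·A⁻²
  (3) kg·m²·s⁻³·A⁻²  ← same
  (4) Ω·m = V·A⁻¹·m = kg·m³·s⁻³·A⁻²
Only (3) matches kg·m²·s⁻³·A⁻².

(3)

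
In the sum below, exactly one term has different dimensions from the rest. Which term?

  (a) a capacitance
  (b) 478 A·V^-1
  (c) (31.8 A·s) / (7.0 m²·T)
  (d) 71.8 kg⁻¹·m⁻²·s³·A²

(a)

Dimensions:
  (a) [capacitance] = kg⁻¹·m⁻²·s⁴·A²
  (b) A·V⁻¹ = A·(J·C⁻¹)⁻¹ = kg⁻¹·m⁻²·s³·A²
  (c) [s·A] / [kg·m²·s⁻²·A⁻¹] = kg⁻¹·m⁻²·s³·A²
  (d) kg⁻¹·m⁻²·s³·A²
All reduce to kg⁻¹·m⁻²·s³·A² except (a), which is kg⁻¹·m⁻²·s⁴·A².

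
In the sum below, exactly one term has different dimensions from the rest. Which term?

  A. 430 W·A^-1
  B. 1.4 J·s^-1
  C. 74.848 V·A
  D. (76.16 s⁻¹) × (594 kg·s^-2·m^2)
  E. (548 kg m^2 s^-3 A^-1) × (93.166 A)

A.

Reduce each to base SI dimensions:
  A. W·A⁻¹ = J·s⁻¹·A⁻¹ = kg·m²·s⁻³·A⁻¹
  B. J·s⁻¹ = N·m·s⁻¹ = kg·m²·s⁻³
  C. V·A = J·C⁻¹·A = kg·m²·s⁻³
  D. [s⁻¹] · [kg·m²·s⁻²] = kg·m²·s⁻³
  E. [kg·m²·s⁻³·A⁻¹] · [A] = kg·m²·s⁻³
All reduce to kg·m²·s⁻³ except A., which is kg·m²·s⁻³·A⁻¹.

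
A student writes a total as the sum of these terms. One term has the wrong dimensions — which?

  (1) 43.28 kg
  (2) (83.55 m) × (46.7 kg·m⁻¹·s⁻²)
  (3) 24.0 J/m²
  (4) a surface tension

(1)

Reduce each to base SI dimensions:
  (1) kg
  (2) [m] · [kg·m⁻¹·s⁻²] = kg·s⁻²
  (3) J·m⁻² = N·m·m⁻² = kg·s⁻²
  (4) [surface tension] = kg·s⁻²
All reduce to kg·s⁻² except (1), which is kg.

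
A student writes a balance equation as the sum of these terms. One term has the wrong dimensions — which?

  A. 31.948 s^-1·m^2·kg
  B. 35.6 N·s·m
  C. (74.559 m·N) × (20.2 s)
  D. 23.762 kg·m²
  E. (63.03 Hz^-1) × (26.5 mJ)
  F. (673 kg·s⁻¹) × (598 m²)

Expand each in SI base units:
  A. kg·m²·s⁻¹
  B. N·m·s = kg·m·s⁻²·m·s = kg·m²·s⁻¹
  C. [kg·m²·s⁻²] · [s] = kg·m²·s⁻¹
  D. kg·m²
  E. [s] · [kg·m²·s⁻²] = kg·m²·s⁻¹
  F. [kg·s⁻¹] · [m²] = kg·m²·s⁻¹
All reduce to kg·m²·s⁻¹ except D., which is kg·m².

D.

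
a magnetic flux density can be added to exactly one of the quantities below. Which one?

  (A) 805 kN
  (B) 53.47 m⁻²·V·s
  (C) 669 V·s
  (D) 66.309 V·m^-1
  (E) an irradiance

(B)

Reference: [magnetic flux density] = kg·s⁻²·A⁻¹.
Each option:
  (A) N = kg·m·s⁻²
  (B) V·s·m⁻² = J·C⁻¹·s·m⁻² = kg·s⁻²·A⁻¹  ← same
  (C) V·s = J·C⁻¹·s = kg·m²·s⁻²·A⁻¹
  (D) V·m⁻¹ = J·C⁻¹·m⁻¹ = kg·m·s⁻³·A⁻¹
  (E) [irradiance] = kg·s⁻³
Only (B) matches kg·s⁻²·A⁻¹.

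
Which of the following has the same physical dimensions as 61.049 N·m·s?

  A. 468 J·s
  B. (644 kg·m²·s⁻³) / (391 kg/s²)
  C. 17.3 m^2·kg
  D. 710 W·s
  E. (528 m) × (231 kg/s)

Reference: N·m·s = kg·m·s⁻²·m·s = kg·m²·s⁻¹.
Each option:
  A. J·s = N·m·s = kg·m²·s⁻¹  ← same
  B. [kg·m²·s⁻³] / [kg·s⁻²] = m²·s⁻¹
  C. kg·m²
  D. W·s = J·s⁻¹·s = kg·m²·s⁻²
  E. [m] · [kg·s⁻¹] = kg·m·s⁻¹
Only A. matches kg·m²·s⁻¹.

A.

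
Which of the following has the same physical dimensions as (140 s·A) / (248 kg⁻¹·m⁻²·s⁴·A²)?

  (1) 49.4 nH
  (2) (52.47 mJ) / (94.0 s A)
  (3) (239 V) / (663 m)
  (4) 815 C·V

Reference: [s·A] / [kg⁻¹·m⁻²·s⁴·A²] = kg·m²·s⁻³·A⁻¹.
Each option:
  (1) H = V·s·A⁻¹ = kg·m²·s⁻²·A⁻²
  (2) [kg·m²·s⁻²] / [s·A] = kg·m²·s⁻³·A⁻¹  ← same
  (3) [kg·m²·s⁻³·A⁻¹] / [m] = kg·m·s⁻³·A⁻¹
  (4) C·V = s·A·J·C⁻¹ = kg·m²·s⁻²
Only (2) matches kg·m²·s⁻³·A⁻¹.

(2)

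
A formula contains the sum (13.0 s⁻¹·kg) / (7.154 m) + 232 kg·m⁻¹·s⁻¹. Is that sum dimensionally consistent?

Yes

Dimensions:
  (13.0 s⁻¹·kg) / (7.154 m):  [kg·s⁻¹] / [m] = kg·m⁻¹·s⁻¹
  232 kg·m⁻¹·s⁻¹:  kg·m⁻¹·s⁻¹
Both are kg·m⁻¹·s⁻¹, so they have the same dimensions and can be added.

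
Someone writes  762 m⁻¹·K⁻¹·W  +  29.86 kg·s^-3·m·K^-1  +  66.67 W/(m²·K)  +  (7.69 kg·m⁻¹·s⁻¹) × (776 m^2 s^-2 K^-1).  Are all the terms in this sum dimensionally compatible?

Work out the base dimensions of each:
  762 m⁻¹·K⁻¹·W:  W·m⁻¹·K⁻¹ = J·s⁻¹·m⁻¹·K⁻¹ = kg·m·s⁻³·K⁻¹
  29.86 kg·s^-3·m·K^-1:  kg·m·s⁻³·K⁻¹
  66.67 W/(m²·K):  W·m⁻²·K⁻¹ = J·s⁻¹·m⁻²·K⁻¹ = kg·s⁻³·K⁻¹
  (7.69 kg·m⁻¹·s⁻¹) × (776 m^2 s^-2 K^-1):  [kg·m⁻¹·s⁻¹] · [m²·s⁻²·K⁻¹] = kg·m·s⁻³·K⁻¹
The terms do not share a single dimension (kg·m·s⁻³·K⁻¹ vs kg·s⁻³·K⁻¹).

No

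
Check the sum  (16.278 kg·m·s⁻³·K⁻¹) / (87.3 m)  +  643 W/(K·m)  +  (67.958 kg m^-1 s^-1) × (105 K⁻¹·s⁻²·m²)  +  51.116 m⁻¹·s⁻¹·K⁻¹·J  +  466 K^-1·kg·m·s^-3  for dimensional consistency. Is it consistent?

No

Reduce each to base SI dimensions:
  (16.278 kg·m·s⁻³·K⁻¹) / (87.3 m):  [kg·m·s⁻³·K⁻¹] / [m] = kg·s⁻³·K⁻¹
  643 W/(K·m):  W·m⁻¹·K⁻¹ = J·s⁻¹·m⁻¹·K⁻¹ = kg·m·s⁻³·K⁻¹
  (67.958 kg m^-1 s^-1) × (105 K⁻¹·s⁻²·m²):  [kg·m⁻¹·s⁻¹] · [m²·s⁻²·K⁻¹] = kg·m·s⁻³·K⁻¹
  51.116 m⁻¹·s⁻¹·K⁻¹·J:  J·s⁻¹·m⁻¹·K⁻¹ = N·m·s⁻¹·m⁻¹·K⁻¹ = kg·m·s⁻³·K⁻¹
  466 K^-1·kg·m·s^-3:  kg·m·s⁻³·K⁻¹
The terms do not share a single dimension (kg·m·s⁻³·K⁻¹ vs kg·s⁻³·K⁻¹).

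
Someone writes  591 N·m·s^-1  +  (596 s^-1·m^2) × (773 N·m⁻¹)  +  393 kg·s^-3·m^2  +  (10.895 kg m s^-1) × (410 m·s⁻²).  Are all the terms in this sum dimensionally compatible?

Yes

In SI base units:
  591 N·m·s^-1:  N·m·s⁻¹ = kg·m·s⁻²·m·s⁻¹ = kg·m²·s⁻³
  (596 s^-1·m^2) × (773 N·m⁻¹):  [m²·s⁻¹] · [kg·s⁻²] = kg·m²·s⁻³
  393 kg·s^-3·m^2:  kg·m²·s⁻³
  (10.895 kg m s^-1) × (410 m·s⁻²):  [kg·m·s⁻¹] · [m·s⁻²] = kg·m²·s⁻³
Every term reduces to kg·m²·s⁻³.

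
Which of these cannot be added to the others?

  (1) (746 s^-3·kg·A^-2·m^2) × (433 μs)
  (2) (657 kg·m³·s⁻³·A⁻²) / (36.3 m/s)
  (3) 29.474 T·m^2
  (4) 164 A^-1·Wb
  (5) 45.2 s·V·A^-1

(3)

Work out the base dimensions of each:
  (1) [kg·m²·s⁻³·A⁻²] · [s] = kg·m²·s⁻²·A⁻²
  (2) [kg·m³·s⁻³·A⁻²] / [m·s⁻¹] = kg·m²·s⁻²·A⁻²
  (3) T·m² = Wb·m⁻²·m² = kg·m²·s⁻²·A⁻¹
  (4) Wb·A⁻¹ = V·s·A⁻¹ = kg·m²·s⁻²·A⁻²
  (5) V·s·A⁻¹ = J·C⁻¹·s·A⁻¹ = kg·m²·s⁻²·A⁻²
All reduce to kg·m²·s⁻²·A⁻² except (3), which is kg·m²·s⁻²·A⁻¹.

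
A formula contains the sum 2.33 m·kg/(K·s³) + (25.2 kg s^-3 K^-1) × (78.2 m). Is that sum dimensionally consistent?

Work out the base dimensions of each:
  2.33 m·kg/(K·s³):  kg·m·s⁻³·K⁻¹
  (25.2 kg s^-3 K^-1) × (78.2 m):  [kg·s⁻³·K⁻¹] · [m] = kg·m·s⁻³·K⁻¹
Both are kg·m·s⁻³·K⁻¹, so they have the same dimensions and can be added.

Yes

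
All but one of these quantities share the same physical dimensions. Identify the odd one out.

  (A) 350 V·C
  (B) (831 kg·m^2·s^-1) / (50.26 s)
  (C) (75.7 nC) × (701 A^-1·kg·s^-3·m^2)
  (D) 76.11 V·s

Dimensions:
  (A) C·V = s·A·J·C⁻¹ = kg·m²·s⁻²
  (B) [kg·m²·s⁻¹] / [s] = kg·m²·s⁻²
  (C) [s·A] · [kg·m²·s⁻³·A⁻¹] = kg·m²·s⁻²
  (D) V·s = J·C⁻¹·s = kg·m²·s⁻²·A⁻¹
All reduce to kg·m²·s⁻² except (D), which is kg·m²·s⁻²·A⁻¹.

(D)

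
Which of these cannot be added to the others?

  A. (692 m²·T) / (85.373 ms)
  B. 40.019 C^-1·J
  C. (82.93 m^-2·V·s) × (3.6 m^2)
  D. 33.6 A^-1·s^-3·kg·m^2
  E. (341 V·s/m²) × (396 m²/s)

Work out the base dimensions of each:
  A. [kg·m²·s⁻²·A⁻¹] / [s] = kg·m²·s⁻³·A⁻¹
  B. J·C⁻¹ = N·m·(s·A)⁻¹ = kg·m²·s⁻³·A⁻¹
  C. [kg·s⁻²·A⁻¹] · [m²] = kg·m²·s⁻²·A⁻¹
  D. kg·m²·s⁻³·A⁻¹
  E. [kg·s⁻²·A⁻¹] · [m²·s⁻¹] = kg·m²·s⁻³·A⁻¹
All reduce to kg·m²·s⁻³·A⁻¹ except C., which is kg·m²·s⁻²·A⁻¹.

C.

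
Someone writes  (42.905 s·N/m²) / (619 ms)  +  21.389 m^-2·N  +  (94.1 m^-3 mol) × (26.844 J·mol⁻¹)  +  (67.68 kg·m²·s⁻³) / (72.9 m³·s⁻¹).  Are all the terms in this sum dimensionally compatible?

Expand each in SI base units:
  (42.905 s·N/m²) / (619 ms):  [kg·m⁻¹·s⁻¹] / [s] = kg·m⁻¹·s⁻²
  21.389 m^-2·N:  N·m⁻² = kg·m·s⁻²·m⁻² = kg·m⁻¹·s⁻²
  (94.1 m^-3 mol) × (26.844 J·mol⁻¹):  [m⁻³·mol] · [kg·m²·s⁻²·mol⁻¹] = kg·m⁻¹·s⁻²
  (67.68 kg·m²·s⁻³) / (72.9 m³·s⁻¹):  [kg·m²·s⁻³] / [m³·s⁻¹] = kg·m⁻¹·s⁻²
Every term reduces to kg·m⁻¹·s⁻².

Yes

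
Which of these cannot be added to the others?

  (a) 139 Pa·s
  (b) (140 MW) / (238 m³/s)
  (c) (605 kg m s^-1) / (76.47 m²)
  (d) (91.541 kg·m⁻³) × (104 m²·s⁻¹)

(b)

Work out the base dimensions of each:
  (a) Pa·s = N·m⁻²·s = kg·m⁻¹·s⁻¹
  (b) [kg·m²·s⁻³] / [m³·s⁻¹] = kg·m⁻¹·s⁻²
  (c) [kg·m·s⁻¹] / [m²] = kg·m⁻¹·s⁻¹
  (d) [kg·m⁻³] · [m²·s⁻¹] = kg·m⁻¹·s⁻¹
All reduce to kg·m⁻¹·s⁻¹ except (b), which is kg·m⁻¹·s⁻².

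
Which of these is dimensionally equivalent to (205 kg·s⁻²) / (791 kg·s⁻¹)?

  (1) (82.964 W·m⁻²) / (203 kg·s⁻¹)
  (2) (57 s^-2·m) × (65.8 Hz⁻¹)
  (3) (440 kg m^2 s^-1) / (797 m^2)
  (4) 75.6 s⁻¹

Reference: [kg·s⁻²] / [kg·s⁻¹] = s⁻¹.
Each option:
  (1) [kg·s⁻³] / [kg·s⁻¹] = s⁻²
  (2) [m·s⁻²] · [s] = m·s⁻¹
  (3) [kg·m²·s⁻¹] / [m²] = kg·s⁻¹
  (4) s⁻¹  ← same
Only (4) matches s⁻¹.

(4)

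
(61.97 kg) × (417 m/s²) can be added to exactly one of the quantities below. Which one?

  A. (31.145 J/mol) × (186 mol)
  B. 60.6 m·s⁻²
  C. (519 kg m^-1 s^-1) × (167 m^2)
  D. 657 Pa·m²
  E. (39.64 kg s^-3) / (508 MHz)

D.

Reference: [kg] · [m·s⁻²] = kg·m·s⁻².
Each option:
  A. [kg·m²·s⁻²·mol⁻¹] · [mol] = kg·m²·s⁻²
  B. m·s⁻²
  C. [kg·m⁻¹·s⁻¹] · [m²] = kg·m·s⁻¹
  D. Pa·m² = N·m⁻²·m² = kg·m·s⁻²  ← same
  E. [kg·s⁻³] / [s⁻¹] = kg·s⁻²
Only D. matches kg·m·s⁻².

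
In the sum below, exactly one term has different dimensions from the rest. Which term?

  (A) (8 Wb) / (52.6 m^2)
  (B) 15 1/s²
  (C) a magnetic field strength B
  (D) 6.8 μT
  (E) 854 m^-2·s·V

(B)

Dimensions:
  (A) [kg·m²·s⁻²·A⁻¹] / [m²] = kg·s⁻²·A⁻¹
  (B) s⁻²
  (C) [magnetic field strength B] = kg·s⁻²·A⁻¹
  (D) T = Wb·m⁻² = kg·s⁻²·A⁻¹
  (E) V·s·m⁻² = J·C⁻¹·s·m⁻² = kg·s⁻²·A⁻¹
All reduce to kg·s⁻²·A⁻¹ except (B), which is s⁻².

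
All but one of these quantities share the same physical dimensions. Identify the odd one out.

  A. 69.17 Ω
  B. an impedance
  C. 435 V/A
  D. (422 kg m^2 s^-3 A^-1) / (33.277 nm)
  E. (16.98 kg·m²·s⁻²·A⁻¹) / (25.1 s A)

D.

Work out the base dimensions of each:
  A. Ω = V·A⁻¹ = kg·m²·s⁻³·A⁻²
  B. [impedance] = kg·m²·s⁻³·A⁻²
  C. V·A⁻¹ = J·C⁻¹·A⁻¹ = kg·m²·s⁻³·A⁻²
  D. [kg·m²·s⁻³·A⁻¹] / [m] = kg·m·s⁻³·A⁻¹
  E. [kg·m²·s⁻²·A⁻¹] / [s·A] = kg·m²·s⁻³·A⁻²
All reduce to kg·m²·s⁻³·A⁻² except D., which is kg·m·s⁻³·A⁻¹.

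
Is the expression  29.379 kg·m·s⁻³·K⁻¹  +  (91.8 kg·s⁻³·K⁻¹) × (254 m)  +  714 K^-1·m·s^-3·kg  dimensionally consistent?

Yes

Expand each in SI base units:
  29.379 kg·m·s⁻³·K⁻¹:  kg·m·s⁻³·K⁻¹
  (91.8 kg·s⁻³·K⁻¹) × (254 m):  [kg·s⁻³·K⁻¹] · [m] = kg·m·s⁻³·K⁻¹
  714 K^-1·m·s^-3·kg:  kg·m·s⁻³·K⁻¹
Every term reduces to kg·m·s⁻³·K⁻¹.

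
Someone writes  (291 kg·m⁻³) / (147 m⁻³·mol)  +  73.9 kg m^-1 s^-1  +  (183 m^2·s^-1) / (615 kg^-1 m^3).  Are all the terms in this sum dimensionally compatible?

No

Dimensions:
  (291 kg·m⁻³) / (147 m⁻³·mol):  [kg·m⁻³] / [m⁻³·mol] = kg·mol⁻¹
  73.9 kg m^-1 s^-1:  kg·m⁻¹·s⁻¹
  (183 m^2·s^-1) / (615 kg^-1 m^3):  [m²·s⁻¹] / [kg⁻¹·m³] = kg·m⁻¹·s⁻¹
The terms do not share a single dimension (kg·mol⁻¹ vs kg·m⁻¹·s⁻¹).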